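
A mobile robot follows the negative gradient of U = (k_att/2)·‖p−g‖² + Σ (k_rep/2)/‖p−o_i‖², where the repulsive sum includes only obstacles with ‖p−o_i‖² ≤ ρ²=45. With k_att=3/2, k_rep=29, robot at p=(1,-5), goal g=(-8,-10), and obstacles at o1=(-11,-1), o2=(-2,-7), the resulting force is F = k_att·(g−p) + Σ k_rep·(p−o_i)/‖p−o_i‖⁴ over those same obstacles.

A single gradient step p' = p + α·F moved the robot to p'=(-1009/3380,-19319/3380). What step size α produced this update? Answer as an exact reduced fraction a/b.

α = 1/10

F_att = 3/2·(g−p) = 3/2·(-9,-5) = (-13.5000,-7.5000)
o1: d²=160 > ρ²=45 → inactive
o2: d²=13 ≤ ρ²=45; F_rep = 29·(3,2)/13² = (0.5148,0.3432)
F = F_att + ΣF_rep = (-12.9852,-7.1568)
Δp = p'−p = (-1.2985,-0.7157); α = Δx/Fx = (-4389/3380) / (-4389/338) = 1/10
check: Δy/Fy = (-2419/3380) / (-2419/338) = 1/10 ✓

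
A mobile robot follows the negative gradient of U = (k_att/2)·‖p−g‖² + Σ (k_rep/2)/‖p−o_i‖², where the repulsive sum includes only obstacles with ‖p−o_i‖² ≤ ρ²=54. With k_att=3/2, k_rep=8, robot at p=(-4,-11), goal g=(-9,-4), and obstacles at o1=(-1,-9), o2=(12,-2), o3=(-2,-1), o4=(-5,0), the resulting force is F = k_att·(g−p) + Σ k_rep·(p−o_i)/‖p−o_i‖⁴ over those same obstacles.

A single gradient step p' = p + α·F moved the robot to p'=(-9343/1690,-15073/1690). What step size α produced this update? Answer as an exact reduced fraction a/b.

F_att = 3/2·(g−p) = 3/2·(-5,7) = (-7.5000,10.5000)
o1: d²=13 ≤ ρ²=54; F_rep = 8·(-3,-2)/13² = (-0.1420,-0.0947)
o2: d²=337 > ρ²=54 → inactive
o3: d²=104 > ρ²=54 → inactive
o4: d²=122 > ρ²=54 → inactive
F = F_att + ΣF_rep = (-7.6420,10.4053)
Δp = p'−p = (-1.5284,2.0811); α = Δx/Fx = (-2583/1690) / (-2583/338) = 1/5
check: Δy/Fy = (3517/1690) / (3517/338) = 1/5 ✓

α = 1/5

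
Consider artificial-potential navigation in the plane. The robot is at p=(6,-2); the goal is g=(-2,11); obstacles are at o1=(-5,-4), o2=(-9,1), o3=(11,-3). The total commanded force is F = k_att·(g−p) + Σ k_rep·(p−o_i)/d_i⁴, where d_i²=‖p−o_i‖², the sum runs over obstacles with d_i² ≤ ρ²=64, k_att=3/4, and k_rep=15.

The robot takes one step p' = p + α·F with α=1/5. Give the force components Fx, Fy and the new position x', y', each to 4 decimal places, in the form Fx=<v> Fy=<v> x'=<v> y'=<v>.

Fx=-6.1109 Fy=9.7722 x'=4.7778 y'=-0.0456

F_att = 3/4·(g−p) = 3/4·(-8,13) = (-6.0000,9.7500)
o1: d²=125 > ρ²=64 → inactive
o2: d²=234 > ρ²=64 → inactive
o3: d²=26 ≤ ρ²=64; F_rep = 15·(-5,1)/26² = (-0.1109,0.0222)
F = F_att + ΣF_rep = (-6.1109,9.7722)
p' = p + 1/5·F = (4.7778,-0.0456)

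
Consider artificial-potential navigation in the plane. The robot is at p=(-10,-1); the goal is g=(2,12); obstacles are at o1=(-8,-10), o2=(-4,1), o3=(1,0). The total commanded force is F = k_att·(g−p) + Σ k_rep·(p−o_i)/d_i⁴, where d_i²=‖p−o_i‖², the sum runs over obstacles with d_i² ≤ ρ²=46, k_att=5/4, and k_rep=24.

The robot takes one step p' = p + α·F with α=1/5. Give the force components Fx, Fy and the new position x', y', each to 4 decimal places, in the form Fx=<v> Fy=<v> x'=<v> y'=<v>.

F_att = 5/4·(g−p) = 5/4·(12,13) = (15.0000,16.2500)
o1: d²=85 > ρ²=46 → inactive
o2: d²=40 ≤ ρ²=46; F_rep = 24·(-6,-2)/40² = (-0.0900,-0.0300)
o3: d²=122 > ρ²=46 → inactive
F = F_att + ΣF_rep = (14.9100,16.2200)
p' = p + 1/5·F = (-7.0180,2.2440)

Fx=14.9100 Fy=16.2200 x'=-7.0180 y'=2.2440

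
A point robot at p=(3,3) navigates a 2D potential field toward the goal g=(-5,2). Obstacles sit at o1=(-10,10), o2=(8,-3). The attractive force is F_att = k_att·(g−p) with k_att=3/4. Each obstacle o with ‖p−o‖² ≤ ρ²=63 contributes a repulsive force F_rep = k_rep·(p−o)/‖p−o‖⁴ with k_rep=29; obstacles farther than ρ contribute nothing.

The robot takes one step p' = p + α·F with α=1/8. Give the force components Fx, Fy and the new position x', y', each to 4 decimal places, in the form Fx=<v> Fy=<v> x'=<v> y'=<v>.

Fx=-6.0390 Fy=-0.7032 x'=2.2451 y'=2.9121

F_att = 3/4·(g−p) = 3/4·(-8,-1) = (-6.0000,-0.7500)
o1: d²=218 > ρ²=63 → inactive
o2: d²=61 ≤ ρ²=63; F_rep = 29·(-5,6)/61² = (-0.0390,0.0468)
F = F_att + ΣF_rep = (-6.0390,-0.7032)
p' = p + 1/8·F = (2.2451,2.9121)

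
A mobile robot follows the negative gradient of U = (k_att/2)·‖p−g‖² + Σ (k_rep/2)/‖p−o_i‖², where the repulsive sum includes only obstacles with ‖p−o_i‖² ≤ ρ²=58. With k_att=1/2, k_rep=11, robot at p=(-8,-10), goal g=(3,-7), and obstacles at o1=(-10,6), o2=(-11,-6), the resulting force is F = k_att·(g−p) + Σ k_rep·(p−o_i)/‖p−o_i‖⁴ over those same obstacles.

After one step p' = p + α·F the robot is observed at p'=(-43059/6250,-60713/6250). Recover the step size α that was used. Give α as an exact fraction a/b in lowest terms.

α = 1/5

F_att = 1/2·(g−p) = 1/2·(11,3) = (5.5000,1.5000)
o1: d²=260 > ρ²=58 → inactive
o2: d²=25 ≤ ρ²=58; F_rep = 11·(3,-4)/25² = (0.0528,-0.0704)
F = F_att + ΣF_rep = (5.5528,1.4296)
Δp = p'−p = (1.1106,0.2859); α = Δx/Fx = (6941/6250) / (6941/1250) = 1/5
check: Δy/Fy = (1787/6250) / (1787/1250) = 1/5 ✓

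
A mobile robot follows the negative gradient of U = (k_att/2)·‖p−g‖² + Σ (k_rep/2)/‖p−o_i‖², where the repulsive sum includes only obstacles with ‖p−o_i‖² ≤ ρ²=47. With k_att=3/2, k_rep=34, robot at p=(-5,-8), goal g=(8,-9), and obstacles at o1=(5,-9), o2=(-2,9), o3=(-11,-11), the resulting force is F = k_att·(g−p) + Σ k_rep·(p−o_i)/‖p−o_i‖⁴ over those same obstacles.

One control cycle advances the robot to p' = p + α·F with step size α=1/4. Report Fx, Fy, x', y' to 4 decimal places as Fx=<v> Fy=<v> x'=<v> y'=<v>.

Fx=19.6007 Fy=-1.4496 x'=-0.0998 y'=-8.3624

F_att = 3/2·(g−p) = 3/2·(13,-1) = (19.5000,-1.5000)
o1: d²=101 > ρ²=47 → inactive
o2: d²=298 > ρ²=47 → inactive
o3: d²=45 ≤ ρ²=47; F_rep = 34·(6,3)/45² = (0.1007,0.0504)
F = F_att + ΣF_rep = (19.6007,-1.4496)
p' = p + 1/4·F = (-0.0998,-8.3624)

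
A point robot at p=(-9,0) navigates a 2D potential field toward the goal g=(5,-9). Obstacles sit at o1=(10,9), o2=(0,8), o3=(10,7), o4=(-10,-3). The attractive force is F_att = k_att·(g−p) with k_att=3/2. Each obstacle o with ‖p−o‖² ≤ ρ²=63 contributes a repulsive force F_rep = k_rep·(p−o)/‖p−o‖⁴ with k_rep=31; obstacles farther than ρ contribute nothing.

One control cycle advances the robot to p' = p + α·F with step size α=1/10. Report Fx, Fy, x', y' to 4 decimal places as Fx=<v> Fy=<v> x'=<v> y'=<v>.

F_att = 3/2·(g−p) = 3/2·(14,-9) = (21.0000,-13.5000)
o1: d²=442 > ρ²=63 → inactive
o2: d²=145 > ρ²=63 → inactive
o3: d²=410 > ρ²=63 → inactive
o4: d²=10 ≤ ρ²=63; F_rep = 31·(1,3)/10² = (0.3100,0.9300)
F = F_att + ΣF_rep = (21.3100,-12.5700)
p' = p + 1/10·F = (-6.8690,-1.2570)

Fx=21.3100 Fy=-12.5700 x'=-6.8690 y'=-1.2570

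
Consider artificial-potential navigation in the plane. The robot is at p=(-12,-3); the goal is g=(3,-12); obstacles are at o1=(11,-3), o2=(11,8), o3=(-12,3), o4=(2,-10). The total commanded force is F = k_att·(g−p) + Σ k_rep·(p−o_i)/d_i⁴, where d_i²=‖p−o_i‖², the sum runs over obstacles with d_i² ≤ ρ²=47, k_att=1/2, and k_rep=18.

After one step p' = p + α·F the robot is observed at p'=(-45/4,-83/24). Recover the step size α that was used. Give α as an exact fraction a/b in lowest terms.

F_att = 1/2·(g−p) = 1/2·(15,-9) = (7.5000,-4.5000)
o1: d²=529 > ρ²=47 → inactive
o2: d²=650 > ρ²=47 → inactive
o3: d²=36 ≤ ρ²=47; F_rep = 18·(0,-6)/36² = (0.0000,-0.0833)
o4: d²=245 > ρ²=47 → inactive
F = F_att + ΣF_rep = (7.5000,-4.5833)
Δp = p'−p = (0.7500,-0.4583); α = Δx/Fx = (3/4) / (15/2) = 1/10
check: Δy/Fy = (-11/24) / (-55/12) = 1/10 ✓

α = 1/10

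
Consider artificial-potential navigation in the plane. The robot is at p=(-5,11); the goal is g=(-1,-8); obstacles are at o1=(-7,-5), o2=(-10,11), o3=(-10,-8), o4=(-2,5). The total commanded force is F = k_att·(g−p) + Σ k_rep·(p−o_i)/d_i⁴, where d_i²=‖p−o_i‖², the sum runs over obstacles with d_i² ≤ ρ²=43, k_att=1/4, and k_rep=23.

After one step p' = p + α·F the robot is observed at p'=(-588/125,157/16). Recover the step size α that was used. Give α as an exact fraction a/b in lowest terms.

F_att = 1/4·(g−p) = 1/4·(4,-19) = (1.0000,-4.7500)
o1: d²=260 > ρ²=43 → inactive
o2: d²=25 ≤ ρ²=43; F_rep = 23·(5,0)/25² = (0.1840,0.0000)
o3: d²=386 > ρ²=43 → inactive
o4: d²=45 > ρ²=43 → inactive
F = F_att + ΣF_rep = (1.1840,-4.7500)
Δp = p'−p = (0.2960,-1.1875); α = Δx/Fx = (37/125) / (148/125) = 1/4
check: Δy/Fy = (-19/16) / (-19/4) = 1/4 ✓

α = 1/4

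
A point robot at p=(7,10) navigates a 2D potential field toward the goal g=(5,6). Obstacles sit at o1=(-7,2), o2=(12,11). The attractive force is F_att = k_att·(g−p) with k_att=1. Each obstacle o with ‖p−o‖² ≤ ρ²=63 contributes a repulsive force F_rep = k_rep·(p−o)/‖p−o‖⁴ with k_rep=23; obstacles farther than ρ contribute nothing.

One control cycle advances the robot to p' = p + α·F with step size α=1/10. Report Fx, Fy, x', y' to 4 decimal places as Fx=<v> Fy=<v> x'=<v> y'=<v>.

F_att = 1·(g−p) = 1·(-2,-4) = (-2.0000,-4.0000)
o1: d²=260 > ρ²=63 → inactive
o2: d²=26 ≤ ρ²=63; F_rep = 23·(-5,-1)/26² = (-0.1701,-0.0340)
F = F_att + ΣF_rep = (-2.1701,-4.0340)
p' = p + 1/10·F = (6.7830,9.5966)

Fx=-2.1701 Fy=-4.0340 x'=6.7830 y'=9.5966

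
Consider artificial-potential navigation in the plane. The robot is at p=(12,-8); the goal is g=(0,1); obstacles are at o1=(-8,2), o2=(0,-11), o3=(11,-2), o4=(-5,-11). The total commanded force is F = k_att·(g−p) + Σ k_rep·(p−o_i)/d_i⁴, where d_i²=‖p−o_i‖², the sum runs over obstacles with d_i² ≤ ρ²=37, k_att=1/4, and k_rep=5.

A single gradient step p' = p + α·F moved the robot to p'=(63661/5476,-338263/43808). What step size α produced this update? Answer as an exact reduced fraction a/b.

α = 1/8

F_att = 1/4·(g−p) = 1/4·(-12,9) = (-3.0000,2.2500)
o1: d²=500 > ρ²=37 → inactive
o2: d²=153 > ρ²=37 → inactive
o3: d²=37 ≤ ρ²=37; F_rep = 5·(1,-6)/37² = (0.0037,-0.0219)
o4: d²=298 > ρ²=37 → inactive
F = F_att + ΣF_rep = (-2.9963,2.2281)
Δp = p'−p = (-0.3745,0.2785); α = Δx/Fx = (-2051/5476) / (-4102/1369) = 1/8
check: Δy/Fy = (12201/43808) / (12201/5476) = 1/8 ✓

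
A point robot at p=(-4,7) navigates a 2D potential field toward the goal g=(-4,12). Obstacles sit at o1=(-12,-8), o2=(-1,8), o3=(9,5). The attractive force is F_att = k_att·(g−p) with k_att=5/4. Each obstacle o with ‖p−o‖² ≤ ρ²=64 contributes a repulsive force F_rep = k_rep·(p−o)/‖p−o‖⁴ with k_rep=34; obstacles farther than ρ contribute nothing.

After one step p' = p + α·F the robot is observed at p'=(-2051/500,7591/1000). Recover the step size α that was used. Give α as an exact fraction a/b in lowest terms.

F_att = 5/4·(g−p) = 5/4·(0,5) = (0.0000,6.2500)
o1: d²=289 > ρ²=64 → inactive
o2: d²=10 ≤ ρ²=64; F_rep = 34·(-3,-1)/10² = (-1.0200,-0.3400)
o3: d²=173 > ρ²=64 → inactive
F = F_att + ΣF_rep = (-1.0200,5.9100)
Δp = p'−p = (-0.1020,0.5910); α = Δx/Fx = (-51/500) / (-51/50) = 1/10
check: Δy/Fy = (591/1000) / (591/100) = 1/10 ✓

α = 1/10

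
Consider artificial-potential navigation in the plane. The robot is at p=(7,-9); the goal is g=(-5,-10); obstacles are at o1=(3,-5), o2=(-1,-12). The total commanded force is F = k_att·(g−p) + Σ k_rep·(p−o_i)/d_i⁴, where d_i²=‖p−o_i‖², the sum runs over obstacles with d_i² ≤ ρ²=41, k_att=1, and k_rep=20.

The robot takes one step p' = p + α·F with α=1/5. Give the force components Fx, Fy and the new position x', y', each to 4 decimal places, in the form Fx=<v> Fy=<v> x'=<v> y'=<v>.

F_att = 1·(g−p) = 1·(-12,-1) = (-12.0000,-1.0000)
o1: d²=32 ≤ ρ²=41; F_rep = 20·(4,-4)/32² = (0.0781,-0.0781)
o2: d²=73 > ρ²=41 → inactive
F = F_att + ΣF_rep = (-11.9219,-1.0781)
p' = p + 1/5·F = (4.6156,-9.2156)

Fx=-11.9219 Fy=-1.0781 x'=4.6156 y'=-9.2156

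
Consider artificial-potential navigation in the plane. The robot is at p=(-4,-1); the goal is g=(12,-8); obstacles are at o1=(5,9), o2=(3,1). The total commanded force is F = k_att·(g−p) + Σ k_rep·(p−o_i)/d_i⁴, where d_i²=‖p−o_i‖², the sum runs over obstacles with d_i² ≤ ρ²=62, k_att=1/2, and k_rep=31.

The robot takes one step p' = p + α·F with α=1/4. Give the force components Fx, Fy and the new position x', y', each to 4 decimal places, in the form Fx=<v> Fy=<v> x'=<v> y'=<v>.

F_att = 1/2·(g−p) = 1/2·(16,-7) = (8.0000,-3.5000)
o1: d²=181 > ρ²=62 → inactive
o2: d²=53 ≤ ρ²=62; F_rep = 31·(-7,-2)/53² = (-0.0773,-0.0221)
F = F_att + ΣF_rep = (7.9227,-3.5221)
p' = p + 1/4·F = (-2.0193,-1.8805)

Fx=7.9227 Fy=-3.5221 x'=-2.0193 y'=-1.8805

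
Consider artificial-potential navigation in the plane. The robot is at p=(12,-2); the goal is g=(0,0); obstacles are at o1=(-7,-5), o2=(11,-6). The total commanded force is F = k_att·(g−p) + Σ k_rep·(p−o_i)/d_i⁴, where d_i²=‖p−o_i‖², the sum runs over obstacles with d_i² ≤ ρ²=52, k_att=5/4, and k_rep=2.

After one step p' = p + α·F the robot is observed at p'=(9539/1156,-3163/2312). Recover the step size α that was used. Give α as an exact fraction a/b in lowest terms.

α = 1/4

F_att = 5/4·(g−p) = 5/4·(-12,2) = (-15.0000,2.5000)
o1: d²=370 > ρ²=52 → inactive
o2: d²=17 ≤ ρ²=52; F_rep = 2·(1,4)/17² = (0.0069,0.0277)
F = F_att + ΣF_rep = (-14.9931,2.5277)
Δp = p'−p = (-3.7483,0.6319); α = Δx/Fx = (-4333/1156) / (-4333/289) = 1/4
check: Δy/Fy = (1461/2312) / (1461/578) = 1/4 ✓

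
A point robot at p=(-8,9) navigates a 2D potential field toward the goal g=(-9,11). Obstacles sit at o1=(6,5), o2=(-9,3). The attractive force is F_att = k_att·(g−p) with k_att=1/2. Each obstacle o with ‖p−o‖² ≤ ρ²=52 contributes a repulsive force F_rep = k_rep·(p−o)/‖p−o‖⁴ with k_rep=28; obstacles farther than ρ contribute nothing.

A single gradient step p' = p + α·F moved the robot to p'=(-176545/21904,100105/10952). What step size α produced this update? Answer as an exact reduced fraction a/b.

α = 1/8

F_att = 1/2·(g−p) = 1/2·(-1,2) = (-0.5000,1.0000)
o1: d²=212 > ρ²=52 → inactive
o2: d²=37 ≤ ρ²=52; F_rep = 28·(1,6)/37² = (0.0205,0.1227)
F = F_att + ΣF_rep = (-0.4795,1.1227)
Δp = p'−p = (-0.0599,0.1403); α = Δx/Fx = (-1313/21904) / (-1313/2738) = 1/8
check: Δy/Fy = (1537/10952) / (1537/1369) = 1/8 ✓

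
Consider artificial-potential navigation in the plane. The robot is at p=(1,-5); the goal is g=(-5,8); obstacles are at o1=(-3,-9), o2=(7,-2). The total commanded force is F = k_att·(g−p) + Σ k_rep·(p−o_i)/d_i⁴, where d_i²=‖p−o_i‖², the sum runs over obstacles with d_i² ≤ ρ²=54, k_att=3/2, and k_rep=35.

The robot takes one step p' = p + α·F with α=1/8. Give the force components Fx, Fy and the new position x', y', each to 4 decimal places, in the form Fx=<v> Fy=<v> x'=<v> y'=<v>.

F_att = 3/2·(g−p) = 3/2·(-6,13) = (-9.0000,19.5000)
o1: d²=32 ≤ ρ²=54; F_rep = 35·(4,4)/32² = (0.1367,0.1367)
o2: d²=45 ≤ ρ²=54; F_rep = 35·(-6,-3)/45² = (-0.1037,-0.0519)
F = F_att + ΣF_rep = (-8.9670,19.5849)
p' = p + 1/8·F = (-0.1209,-2.5519)

Fx=-8.9670 Fy=19.5849 x'=-0.1209 y'=-2.5519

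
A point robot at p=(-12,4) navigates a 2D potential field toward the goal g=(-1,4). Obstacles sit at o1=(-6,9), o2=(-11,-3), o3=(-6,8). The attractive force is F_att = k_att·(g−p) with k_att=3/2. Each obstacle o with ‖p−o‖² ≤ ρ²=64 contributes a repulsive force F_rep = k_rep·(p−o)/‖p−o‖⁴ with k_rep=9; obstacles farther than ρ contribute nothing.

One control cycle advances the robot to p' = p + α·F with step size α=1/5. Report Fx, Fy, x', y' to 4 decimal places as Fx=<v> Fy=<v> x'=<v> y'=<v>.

Fx=16.4619 Fy=-0.0002 x'=-8.7076 y'=4.0000

F_att = 3/2·(g−p) = 3/2·(11,0) = (16.5000,0.0000)
o1: d²=61 ≤ ρ²=64; F_rep = 9·(-6,-5)/61² = (-0.0145,-0.0121)
o2: d²=50 ≤ ρ²=64; F_rep = 9·(-1,7)/50² = (-0.0036,0.0252)
o3: d²=52 ≤ ρ²=64; F_rep = 9·(-6,-4)/52² = (-0.0200,-0.0133)
F = F_att + ΣF_rep = (16.4619,-0.0002)
p' = p + 1/5·F = (-8.7076,4.0000)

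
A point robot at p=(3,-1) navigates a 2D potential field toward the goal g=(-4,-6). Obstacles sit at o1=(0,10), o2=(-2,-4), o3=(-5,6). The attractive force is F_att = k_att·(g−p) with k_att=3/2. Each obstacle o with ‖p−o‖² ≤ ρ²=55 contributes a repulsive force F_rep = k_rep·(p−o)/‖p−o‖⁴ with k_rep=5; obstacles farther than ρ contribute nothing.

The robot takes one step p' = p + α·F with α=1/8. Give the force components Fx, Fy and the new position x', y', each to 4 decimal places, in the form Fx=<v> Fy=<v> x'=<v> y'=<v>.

F_att = 3/2·(g−p) = 3/2·(-7,-5) = (-10.5000,-7.5000)
o1: d²=130 > ρ²=55 → inactive
o2: d²=34 ≤ ρ²=55; F_rep = 5·(5,3)/34² = (0.0216,0.0130)
o3: d²=113 > ρ²=55 → inactive
F = F_att + ΣF_rep = (-10.4784,-7.4870)
p' = p + 1/8·F = (1.6902,-1.9359)

Fx=-10.4784 Fy=-7.4870 x'=1.6902 y'=-1.9359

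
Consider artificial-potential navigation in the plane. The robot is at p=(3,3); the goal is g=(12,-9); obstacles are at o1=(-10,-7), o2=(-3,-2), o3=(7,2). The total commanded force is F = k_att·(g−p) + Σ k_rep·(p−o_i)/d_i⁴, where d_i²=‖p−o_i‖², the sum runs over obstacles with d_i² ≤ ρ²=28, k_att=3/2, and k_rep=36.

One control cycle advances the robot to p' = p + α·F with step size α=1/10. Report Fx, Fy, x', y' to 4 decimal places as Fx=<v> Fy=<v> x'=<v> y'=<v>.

F_att = 3/2·(g−p) = 3/2·(9,-12) = (13.5000,-18.0000)
o1: d²=269 > ρ²=28 → inactive
o2: d²=61 > ρ²=28 → inactive
o3: d²=17 ≤ ρ²=28; F_rep = 36·(-4,1)/17² = (-0.4983,0.1246)
F = F_att + ΣF_rep = (13.0017,-17.8754)
p' = p + 1/10·F = (4.3002,1.2125)

Fx=13.0017 Fy=-17.8754 x'=4.3002 y'=1.2125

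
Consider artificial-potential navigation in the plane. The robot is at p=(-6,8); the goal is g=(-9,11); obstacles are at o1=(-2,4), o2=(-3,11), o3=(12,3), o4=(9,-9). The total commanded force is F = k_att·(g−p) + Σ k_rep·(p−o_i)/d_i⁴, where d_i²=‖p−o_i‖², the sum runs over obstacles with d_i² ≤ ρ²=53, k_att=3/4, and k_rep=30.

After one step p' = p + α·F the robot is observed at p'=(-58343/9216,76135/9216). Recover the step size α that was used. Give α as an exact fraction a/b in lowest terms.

α = 1/8

F_att = 3/4·(g−p) = 3/4·(-3,3) = (-2.2500,2.2500)
o1: d²=32 ≤ ρ²=53; F_rep = 30·(-4,4)/32² = (-0.1172,0.1172)
o2: d²=18 ≤ ρ²=53; F_rep = 30·(-3,-3)/18² = (-0.2778,-0.2778)
o3: d²=349 > ρ²=53 → inactive
o4: d²=514 > ρ²=53 → inactive
F = F_att + ΣF_rep = (-2.6450,2.0894)
Δp = p'−p = (-0.3306,0.2612); α = Δx/Fx = (-3047/9216) / (-3047/1152) = 1/8
check: Δy/Fy = (2407/9216) / (2407/1152) = 1/8 ✓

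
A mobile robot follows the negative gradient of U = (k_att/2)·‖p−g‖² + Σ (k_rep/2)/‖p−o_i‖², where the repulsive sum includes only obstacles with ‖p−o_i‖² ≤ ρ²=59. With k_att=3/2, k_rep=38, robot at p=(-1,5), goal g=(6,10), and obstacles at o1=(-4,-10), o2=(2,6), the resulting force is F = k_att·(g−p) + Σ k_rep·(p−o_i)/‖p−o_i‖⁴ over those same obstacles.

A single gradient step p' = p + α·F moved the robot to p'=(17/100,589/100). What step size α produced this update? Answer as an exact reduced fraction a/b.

α = 1/8

F_att = 3/2·(g−p) = 3/2·(7,5) = (10.5000,7.5000)
o1: d²=234 > ρ²=59 → inactive
o2: d²=10 ≤ ρ²=59; F_rep = 38·(-3,-1)/10² = (-1.1400,-0.3800)
F = F_att + ΣF_rep = (9.3600,7.1200)
Δp = p'−p = (1.1700,0.8900); α = Δx/Fx = (117/100) / (234/25) = 1/8
check: Δy/Fy = (89/100) / (178/25) = 1/8 ✓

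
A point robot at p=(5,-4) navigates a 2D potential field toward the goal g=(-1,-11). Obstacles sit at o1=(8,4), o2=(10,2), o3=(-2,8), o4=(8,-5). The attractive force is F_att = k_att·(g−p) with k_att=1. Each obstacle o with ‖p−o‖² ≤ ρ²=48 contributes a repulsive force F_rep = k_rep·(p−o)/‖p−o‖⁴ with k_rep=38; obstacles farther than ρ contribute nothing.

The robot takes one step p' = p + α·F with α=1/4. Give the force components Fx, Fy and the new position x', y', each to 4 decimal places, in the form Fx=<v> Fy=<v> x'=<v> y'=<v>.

Fx=-7.1400 Fy=-6.6200 x'=3.2150 y'=-5.6550

F_att = 1·(g−p) = 1·(-6,-7) = (-6.0000,-7.0000)
o1: d²=73 > ρ²=48 → inactive
o2: d²=61 > ρ²=48 → inactive
o3: d²=193 > ρ²=48 → inactive
o4: d²=10 ≤ ρ²=48; F_rep = 38·(-3,1)/10² = (-1.1400,0.3800)
F = F_att + ΣF_rep = (-7.1400,-6.6200)
p' = p + 1/4·F = (3.2150,-5.6550)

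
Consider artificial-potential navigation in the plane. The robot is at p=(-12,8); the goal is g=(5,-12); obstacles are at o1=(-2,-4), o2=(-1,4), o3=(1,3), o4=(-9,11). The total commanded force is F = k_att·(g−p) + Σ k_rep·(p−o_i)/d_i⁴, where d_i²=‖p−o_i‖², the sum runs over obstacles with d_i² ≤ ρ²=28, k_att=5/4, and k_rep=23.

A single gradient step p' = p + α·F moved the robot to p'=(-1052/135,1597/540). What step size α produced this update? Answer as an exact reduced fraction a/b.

F_att = 5/4·(g−p) = 5/4·(17,-20) = (21.2500,-25.0000)
o1: d²=244 > ρ²=28 → inactive
o2: d²=137 > ρ²=28 → inactive
o3: d²=194 > ρ²=28 → inactive
o4: d²=18 ≤ ρ²=28; F_rep = 23·(-3,-3)/18² = (-0.2130,-0.2130)
F = F_att + ΣF_rep = (21.0370,-25.2130)
Δp = p'−p = (4.2074,-5.0426); α = Δx/Fx = (568/135) / (568/27) = 1/5
check: Δy/Fy = (-2723/540) / (-2723/108) = 1/5 ✓

α = 1/5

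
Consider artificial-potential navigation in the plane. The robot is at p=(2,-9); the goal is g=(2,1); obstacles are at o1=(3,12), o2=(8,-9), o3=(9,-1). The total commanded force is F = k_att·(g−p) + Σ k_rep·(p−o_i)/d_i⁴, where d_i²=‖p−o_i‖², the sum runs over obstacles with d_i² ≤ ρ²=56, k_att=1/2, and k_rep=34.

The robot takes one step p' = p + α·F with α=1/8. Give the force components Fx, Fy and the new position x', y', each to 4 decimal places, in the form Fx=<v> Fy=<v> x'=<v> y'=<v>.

F_att = 1/2·(g−p) = 1/2·(0,10) = (0.0000,5.0000)
o1: d²=442 > ρ²=56 → inactive
o2: d²=36 ≤ ρ²=56; F_rep = 34·(-6,0)/36² = (-0.1574,0.0000)
o3: d²=113 > ρ²=56 → inactive
F = F_att + ΣF_rep = (-0.1574,5.0000)
p' = p + 1/8·F = (1.9803,-8.3750)

Fx=-0.1574 Fy=5.0000 x'=1.9803 y'=-8.3750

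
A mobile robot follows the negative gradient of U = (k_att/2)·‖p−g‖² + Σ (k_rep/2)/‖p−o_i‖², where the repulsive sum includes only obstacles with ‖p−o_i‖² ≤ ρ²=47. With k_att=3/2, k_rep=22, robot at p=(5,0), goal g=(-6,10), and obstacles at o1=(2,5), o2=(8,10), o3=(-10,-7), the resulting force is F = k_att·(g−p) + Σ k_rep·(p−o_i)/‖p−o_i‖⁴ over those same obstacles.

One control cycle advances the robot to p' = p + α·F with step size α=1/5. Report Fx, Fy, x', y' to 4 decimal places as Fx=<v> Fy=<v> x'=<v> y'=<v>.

F_att = 3/2·(g−p) = 3/2·(-11,10) = (-16.5000,15.0000)
o1: d²=34 ≤ ρ²=47; F_rep = 22·(3,-5)/34² = (0.0571,-0.0952)
o2: d²=109 > ρ²=47 → inactive
o3: d²=274 > ρ²=47 → inactive
F = F_att + ΣF_rep = (-16.4429,14.9048)
p' = p + 1/5·F = (1.7114,2.9810)

Fx=-16.4429 Fy=14.9048 x'=1.7114 y'=2.9810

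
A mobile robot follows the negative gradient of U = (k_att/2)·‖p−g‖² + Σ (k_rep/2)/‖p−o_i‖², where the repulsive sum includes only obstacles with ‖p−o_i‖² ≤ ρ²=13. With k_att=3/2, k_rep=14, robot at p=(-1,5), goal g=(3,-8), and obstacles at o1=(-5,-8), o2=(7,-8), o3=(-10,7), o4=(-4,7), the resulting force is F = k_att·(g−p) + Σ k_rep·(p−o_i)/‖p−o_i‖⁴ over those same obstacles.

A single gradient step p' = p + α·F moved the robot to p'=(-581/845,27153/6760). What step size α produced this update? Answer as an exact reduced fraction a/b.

F_att = 3/2·(g−p) = 3/2·(4,-13) = (6.0000,-19.5000)
o1: d²=185 > ρ²=13 → inactive
o2: d²=233 > ρ²=13 → inactive
o3: d²=85 > ρ²=13 → inactive
o4: d²=13 ≤ ρ²=13; F_rep = 14·(3,-2)/13² = (0.2485,-0.1657)
F = F_att + ΣF_rep = (6.2485,-19.6657)
Δp = p'−p = (0.3124,-0.9833); α = Δx/Fx = (264/845) / (1056/169) = 1/20
check: Δy/Fy = (-6647/6760) / (-6647/338) = 1/20 ✓

α = 1/20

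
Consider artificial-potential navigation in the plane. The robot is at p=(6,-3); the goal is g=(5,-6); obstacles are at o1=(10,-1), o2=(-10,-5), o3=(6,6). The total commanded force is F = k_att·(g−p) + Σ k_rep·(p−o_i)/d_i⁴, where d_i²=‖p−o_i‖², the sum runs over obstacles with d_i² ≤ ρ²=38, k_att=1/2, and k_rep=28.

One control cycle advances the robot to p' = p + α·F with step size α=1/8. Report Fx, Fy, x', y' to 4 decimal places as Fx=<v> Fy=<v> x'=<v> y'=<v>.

F_att = 1/2·(g−p) = 1/2·(-1,-3) = (-0.5000,-1.5000)
o1: d²=20 ≤ ρ²=38; F_rep = 28·(-4,-2)/20² = (-0.2800,-0.1400)
o2: d²=260 > ρ²=38 → inactive
o3: d²=81 > ρ²=38 → inactive
F = F_att + ΣF_rep = (-0.7800,-1.6400)
p' = p + 1/8·F = (5.9025,-3.2050)

Fx=-0.7800 Fy=-1.6400 x'=5.9025 y'=-3.2050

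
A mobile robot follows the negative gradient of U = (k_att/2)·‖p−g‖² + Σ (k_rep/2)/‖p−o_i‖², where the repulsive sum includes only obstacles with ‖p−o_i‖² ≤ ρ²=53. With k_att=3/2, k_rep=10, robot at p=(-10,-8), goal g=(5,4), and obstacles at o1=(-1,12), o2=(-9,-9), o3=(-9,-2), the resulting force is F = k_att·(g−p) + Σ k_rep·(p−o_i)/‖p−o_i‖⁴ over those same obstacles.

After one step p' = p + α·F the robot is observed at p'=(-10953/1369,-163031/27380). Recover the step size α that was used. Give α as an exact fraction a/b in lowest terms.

α = 1/10

F_att = 3/2·(g−p) = 3/2·(15,12) = (22.5000,18.0000)
o1: d²=481 > ρ²=53 → inactive
o2: d²=2 ≤ ρ²=53; F_rep = 10·(-1,1)/2² = (-2.5000,2.5000)
o3: d²=37 ≤ ρ²=53; F_rep = 10·(-1,-6)/37² = (-0.0073,-0.0438)
F = F_att + ΣF_rep = (19.9927,20.4562)
Δp = p'−p = (1.9993,2.0456); α = Δx/Fx = (2737/1369) / (27370/1369) = 1/10
check: Δy/Fy = (56009/27380) / (56009/2738) = 1/10 ✓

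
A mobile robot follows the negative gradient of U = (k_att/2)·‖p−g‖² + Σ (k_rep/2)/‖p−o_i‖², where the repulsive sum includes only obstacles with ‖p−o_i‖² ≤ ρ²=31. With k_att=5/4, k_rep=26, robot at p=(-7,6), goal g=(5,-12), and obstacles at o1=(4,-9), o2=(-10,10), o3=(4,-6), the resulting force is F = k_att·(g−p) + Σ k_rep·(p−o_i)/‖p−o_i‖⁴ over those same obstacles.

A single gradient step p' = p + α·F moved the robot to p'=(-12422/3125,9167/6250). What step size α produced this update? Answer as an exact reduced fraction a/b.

F_att = 5/4·(g−p) = 5/4·(12,-18) = (15.0000,-22.5000)
o1: d²=346 > ρ²=31 → inactive
o2: d²=25 ≤ ρ²=31; F_rep = 26·(3,-4)/25² = (0.1248,-0.1664)
o3: d²=265 > ρ²=31 → inactive
F = F_att + ΣF_rep = (15.1248,-22.6664)
Δp = p'−p = (3.0250,-4.5333); α = Δx/Fx = (9453/3125) / (9453/625) = 1/5
check: Δy/Fy = (-28333/6250) / (-28333/1250) = 1/5 ✓

α = 1/5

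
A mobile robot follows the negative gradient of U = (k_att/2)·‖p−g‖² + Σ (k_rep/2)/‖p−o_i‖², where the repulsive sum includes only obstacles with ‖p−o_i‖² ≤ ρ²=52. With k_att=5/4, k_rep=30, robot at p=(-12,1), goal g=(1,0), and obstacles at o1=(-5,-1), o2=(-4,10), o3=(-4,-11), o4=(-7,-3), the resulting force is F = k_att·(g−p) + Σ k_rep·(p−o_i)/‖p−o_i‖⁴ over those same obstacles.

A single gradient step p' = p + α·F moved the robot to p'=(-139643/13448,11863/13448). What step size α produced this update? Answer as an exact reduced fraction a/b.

α = 1/10

F_att = 5/4·(g−p) = 5/4·(13,-1) = (16.2500,-1.2500)
o1: d²=53 > ρ²=52 → inactive
o2: d²=145 > ρ²=52 → inactive
o3: d²=208 > ρ²=52 → inactive
o4: d²=41 ≤ ρ²=52; F_rep = 30·(-5,4)/41² = (-0.0892,0.0714)
F = F_att + ΣF_rep = (16.1608,-1.1786)
Δp = p'−p = (1.6161,-0.1179); α = Δx/Fx = (21733/13448) / (108665/6724) = 1/10
check: Δy/Fy = (-1585/13448) / (-7925/6724) = 1/10 ✓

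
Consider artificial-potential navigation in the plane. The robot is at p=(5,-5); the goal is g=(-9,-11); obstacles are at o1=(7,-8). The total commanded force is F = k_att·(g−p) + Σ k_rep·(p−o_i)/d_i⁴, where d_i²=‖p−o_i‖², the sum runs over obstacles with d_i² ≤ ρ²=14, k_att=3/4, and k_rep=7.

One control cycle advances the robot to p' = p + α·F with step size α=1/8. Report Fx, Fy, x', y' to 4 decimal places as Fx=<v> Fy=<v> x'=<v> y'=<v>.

Fx=-10.5828 Fy=-4.3757 x'=3.6771 y'=-5.5470

F_att = 3/4·(g−p) = 3/4·(-14,-6) = (-10.5000,-4.5000)
o1: d²=13 ≤ ρ²=14; F_rep = 7·(-2,3)/13² = (-0.0828,0.1243)
F = F_att + ΣF_rep = (-10.5828,-4.3757)
p' = p + 1/8·F = (3.6771,-5.5470)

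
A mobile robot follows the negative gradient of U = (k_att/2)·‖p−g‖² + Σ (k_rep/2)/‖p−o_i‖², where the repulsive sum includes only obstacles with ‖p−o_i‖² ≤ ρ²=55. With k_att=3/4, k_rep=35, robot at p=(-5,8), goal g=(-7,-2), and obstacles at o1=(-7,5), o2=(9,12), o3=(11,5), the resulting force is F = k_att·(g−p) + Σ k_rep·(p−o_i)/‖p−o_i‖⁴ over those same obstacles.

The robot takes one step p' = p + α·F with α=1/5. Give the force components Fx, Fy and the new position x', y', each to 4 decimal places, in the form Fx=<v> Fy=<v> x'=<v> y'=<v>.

F_att = 3/4·(g−p) = 3/4·(-2,-10) = (-1.5000,-7.5000)
o1: d²=13 ≤ ρ²=55; F_rep = 35·(2,3)/13² = (0.4142,0.6213)
o2: d²=212 > ρ²=55 → inactive
o3: d²=265 > ρ²=55 → inactive
F = F_att + ΣF_rep = (-1.0858,-6.8787)
p' = p + 1/5·F = (-5.2172,6.6243)

Fx=-1.0858 Fy=-6.8787 x'=-5.2172 y'=6.6243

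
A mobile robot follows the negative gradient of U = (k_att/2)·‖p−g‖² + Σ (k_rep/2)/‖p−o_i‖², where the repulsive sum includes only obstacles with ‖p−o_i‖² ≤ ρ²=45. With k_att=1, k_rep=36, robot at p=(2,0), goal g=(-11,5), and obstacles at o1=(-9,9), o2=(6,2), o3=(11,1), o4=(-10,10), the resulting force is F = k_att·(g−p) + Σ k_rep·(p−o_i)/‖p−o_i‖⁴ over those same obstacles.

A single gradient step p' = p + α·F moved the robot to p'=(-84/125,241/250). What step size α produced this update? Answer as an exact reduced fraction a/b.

F_att = 1·(g−p) = 1·(-13,5) = (-13.0000,5.0000)
o1: d²=202 > ρ²=45 → inactive
o2: d²=20 ≤ ρ²=45; F_rep = 36·(-4,-2)/20² = (-0.3600,-0.1800)
o3: d²=82 > ρ²=45 → inactive
o4: d²=244 > ρ²=45 → inactive
F = F_att + ΣF_rep = (-13.3600,4.8200)
Δp = p'−p = (-2.6720,0.9640); α = Δx/Fx = (-334/125) / (-334/25) = 1/5
check: Δy/Fy = (241/250) / (241/50) = 1/5 ✓

α = 1/5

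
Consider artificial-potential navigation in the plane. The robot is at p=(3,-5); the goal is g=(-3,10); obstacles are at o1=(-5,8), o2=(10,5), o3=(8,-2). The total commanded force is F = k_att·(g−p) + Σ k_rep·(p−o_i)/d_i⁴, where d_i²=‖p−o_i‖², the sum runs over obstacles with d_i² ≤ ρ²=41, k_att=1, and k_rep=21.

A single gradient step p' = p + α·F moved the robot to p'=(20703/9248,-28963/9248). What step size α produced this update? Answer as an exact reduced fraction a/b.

F_att = 1·(g−p) = 1·(-6,15) = (-6.0000,15.0000)
o1: d²=233 > ρ²=41 → inactive
o2: d²=149 > ρ²=41 → inactive
o3: d²=34 ≤ ρ²=41; F_rep = 21·(-5,-3)/34² = (-0.0908,-0.0545)
F = F_att + ΣF_rep = (-6.0908,14.9455)
Δp = p'−p = (-0.7614,1.8682); α = Δx/Fx = (-7041/9248) / (-7041/1156) = 1/8
check: Δy/Fy = (17277/9248) / (17277/1156) = 1/8 ✓

α = 1/8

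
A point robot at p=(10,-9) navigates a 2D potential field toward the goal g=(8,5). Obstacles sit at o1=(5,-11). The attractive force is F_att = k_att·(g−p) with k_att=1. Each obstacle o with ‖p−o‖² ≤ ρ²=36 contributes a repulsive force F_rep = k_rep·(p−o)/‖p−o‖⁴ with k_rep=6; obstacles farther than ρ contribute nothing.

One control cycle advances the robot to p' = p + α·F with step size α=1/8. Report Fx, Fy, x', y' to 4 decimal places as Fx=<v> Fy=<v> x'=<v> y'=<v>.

Fx=-1.9643 Fy=14.0143 x'=9.7545 y'=-7.2482

F_att = 1·(g−p) = 1·(-2,14) = (-2.0000,14.0000)
o1: d²=29 ≤ ρ²=36; F_rep = 6·(5,2)/29² = (0.0357,0.0143)
F = F_att + ΣF_rep = (-1.9643,14.0143)
p' = p + 1/8·F = (9.7545,-7.2482)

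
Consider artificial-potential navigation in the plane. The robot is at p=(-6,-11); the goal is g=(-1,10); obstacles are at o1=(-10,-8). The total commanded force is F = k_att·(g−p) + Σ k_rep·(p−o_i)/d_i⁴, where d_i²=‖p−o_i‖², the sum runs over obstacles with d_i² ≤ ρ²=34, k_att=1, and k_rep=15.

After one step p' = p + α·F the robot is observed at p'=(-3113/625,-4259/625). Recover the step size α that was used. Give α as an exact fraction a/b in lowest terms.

α = 1/5

F_att = 1·(g−p) = 1·(5,21) = (5.0000,21.0000)
o1: d²=25 ≤ ρ²=34; F_rep = 15·(4,-3)/25² = (0.0960,-0.0720)
F = F_att + ΣF_rep = (5.0960,20.9280)
Δp = p'−p = (1.0192,4.1856); α = Δx/Fx = (637/625) / (637/125) = 1/5
check: Δy/Fy = (2616/625) / (2616/125) = 1/5 ✓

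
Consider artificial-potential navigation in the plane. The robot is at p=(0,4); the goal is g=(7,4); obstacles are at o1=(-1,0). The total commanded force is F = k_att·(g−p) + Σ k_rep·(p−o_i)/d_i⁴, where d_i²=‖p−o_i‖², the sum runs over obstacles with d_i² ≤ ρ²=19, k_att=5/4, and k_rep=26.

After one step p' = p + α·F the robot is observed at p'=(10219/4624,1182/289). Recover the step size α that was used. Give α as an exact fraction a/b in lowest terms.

α = 1/4

F_att = 5/4·(g−p) = 5/4·(7,0) = (8.7500,0.0000)
o1: d²=17 ≤ ρ²=19; F_rep = 26·(1,4)/17² = (0.0900,0.3599)
F = F_att + ΣF_rep = (8.8400,0.3599)
Δp = p'−p = (2.2100,0.0900); α = Δx/Fx = (10219/4624) / (10219/1156) = 1/4
check: Δy/Fy = (26/289) / (104/289) = 1/4 ✓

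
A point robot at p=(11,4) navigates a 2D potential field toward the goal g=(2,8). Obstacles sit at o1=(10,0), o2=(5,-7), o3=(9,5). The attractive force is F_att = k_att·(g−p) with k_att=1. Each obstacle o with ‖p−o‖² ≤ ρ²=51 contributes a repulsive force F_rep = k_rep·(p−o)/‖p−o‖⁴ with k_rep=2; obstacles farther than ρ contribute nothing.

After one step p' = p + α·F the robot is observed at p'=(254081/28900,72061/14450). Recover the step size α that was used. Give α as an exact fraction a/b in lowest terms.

F_att = 1·(g−p) = 1·(-9,4) = (-9.0000,4.0000)
o1: d²=17 ≤ ρ²=51; F_rep = 2·(1,4)/17² = (0.0069,0.0277)
o2: d²=157 > ρ²=51 → inactive
o3: d²=5 ≤ ρ²=51; F_rep = 2·(2,-1)/5² = (0.1600,-0.0800)
F = F_att + ΣF_rep = (-8.8331,3.9477)
Δp = p'−p = (-2.2083,0.9869); α = Δx/Fx = (-63819/28900) / (-63819/7225) = 1/4
check: Δy/Fy = (14261/14450) / (28522/7225) = 1/4 ✓

α = 1/4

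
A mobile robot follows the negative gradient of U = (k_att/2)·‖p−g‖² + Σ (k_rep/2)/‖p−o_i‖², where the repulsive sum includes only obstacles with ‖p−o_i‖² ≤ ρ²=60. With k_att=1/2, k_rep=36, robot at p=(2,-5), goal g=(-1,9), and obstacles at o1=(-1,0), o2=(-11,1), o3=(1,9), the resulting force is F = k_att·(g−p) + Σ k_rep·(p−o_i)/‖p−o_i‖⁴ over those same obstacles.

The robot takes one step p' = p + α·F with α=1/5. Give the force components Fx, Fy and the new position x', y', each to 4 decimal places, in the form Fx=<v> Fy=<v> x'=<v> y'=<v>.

F_att = 1/2·(g−p) = 1/2·(-3,14) = (-1.5000,7.0000)
o1: d²=34 ≤ ρ²=60; F_rep = 36·(3,-5)/34² = (0.0934,-0.1557)
o2: d²=205 > ρ²=60 → inactive
o3: d²=197 > ρ²=60 → inactive
F = F_att + ΣF_rep = (-1.4066,6.8443)
p' = p + 1/5·F = (1.7187,-3.6311)

Fx=-1.4066 Fy=6.8443 x'=1.7187 y'=-3.6311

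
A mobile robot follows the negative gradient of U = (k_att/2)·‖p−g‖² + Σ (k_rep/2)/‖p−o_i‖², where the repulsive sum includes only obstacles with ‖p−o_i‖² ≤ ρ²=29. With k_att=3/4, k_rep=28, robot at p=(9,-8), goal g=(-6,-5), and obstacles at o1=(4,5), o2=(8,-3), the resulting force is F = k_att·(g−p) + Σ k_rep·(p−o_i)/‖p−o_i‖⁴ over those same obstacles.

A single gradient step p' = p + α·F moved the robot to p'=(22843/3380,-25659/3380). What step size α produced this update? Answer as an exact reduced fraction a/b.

F_att = 3/4·(g−p) = 3/4·(-15,3) = (-11.2500,2.2500)
o1: d²=194 > ρ²=29 → inactive
o2: d²=26 ≤ ρ²=29; F_rep = 28·(1,-5)/26² = (0.0414,-0.2071)
F = F_att + ΣF_rep = (-11.2086,2.0429)
Δp = p'−p = (-2.2417,0.4086); α = Δx/Fx = (-7577/3380) / (-7577/676) = 1/5
check: Δy/Fy = (1381/3380) / (1381/676) = 1/5 ✓

α = 1/5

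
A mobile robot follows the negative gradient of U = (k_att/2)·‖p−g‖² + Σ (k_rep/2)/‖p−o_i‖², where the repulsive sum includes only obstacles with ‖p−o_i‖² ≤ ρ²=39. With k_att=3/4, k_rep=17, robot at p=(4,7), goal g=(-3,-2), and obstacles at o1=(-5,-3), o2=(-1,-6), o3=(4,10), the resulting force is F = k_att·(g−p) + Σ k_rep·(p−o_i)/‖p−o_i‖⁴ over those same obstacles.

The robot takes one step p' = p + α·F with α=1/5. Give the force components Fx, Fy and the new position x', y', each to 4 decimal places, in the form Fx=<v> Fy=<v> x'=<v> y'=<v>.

F_att = 3/4·(g−p) = 3/4·(-7,-9) = (-5.2500,-6.7500)
o1: d²=181 > ρ²=39 → inactive
o2: d²=194 > ρ²=39 → inactive
o3: d²=9 ≤ ρ²=39; F_rep = 17·(0,-3)/9² = (0.0000,-0.6296)
F = F_att + ΣF_rep = (-5.2500,-7.3796)
p' = p + 1/5·F = (2.9500,5.5241)

Fx=-5.2500 Fy=-7.3796 x'=2.9500 y'=5.5241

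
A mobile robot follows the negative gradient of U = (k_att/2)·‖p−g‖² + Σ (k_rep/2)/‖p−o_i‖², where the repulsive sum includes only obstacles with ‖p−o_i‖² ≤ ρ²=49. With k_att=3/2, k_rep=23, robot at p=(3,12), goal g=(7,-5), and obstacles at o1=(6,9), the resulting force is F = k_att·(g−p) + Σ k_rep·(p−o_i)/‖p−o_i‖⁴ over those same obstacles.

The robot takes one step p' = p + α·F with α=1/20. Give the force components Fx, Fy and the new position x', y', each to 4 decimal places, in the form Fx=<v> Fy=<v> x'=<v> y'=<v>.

F_att = 3/2·(g−p) = 3/2·(4,-17) = (6.0000,-25.5000)
o1: d²=18 ≤ ρ²=49; F_rep = 23·(-3,3)/18² = (-0.2130,0.2130)
F = F_att + ΣF_rep = (5.7870,-25.2870)
p' = p + 1/20·F = (3.2894,10.7356)

Fx=5.7870 Fy=-25.2870 x'=3.2894 y'=10.7356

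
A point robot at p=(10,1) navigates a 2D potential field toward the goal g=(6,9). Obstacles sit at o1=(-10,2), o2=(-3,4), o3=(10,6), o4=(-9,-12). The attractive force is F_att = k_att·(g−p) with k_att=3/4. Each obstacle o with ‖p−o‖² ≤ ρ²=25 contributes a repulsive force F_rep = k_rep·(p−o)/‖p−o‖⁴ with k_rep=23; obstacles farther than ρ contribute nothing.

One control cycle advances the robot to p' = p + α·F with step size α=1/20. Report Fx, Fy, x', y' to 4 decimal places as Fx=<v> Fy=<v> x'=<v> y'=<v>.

F_att = 3/4·(g−p) = 3/4·(-4,8) = (-3.0000,6.0000)
o1: d²=401 > ρ²=25 → inactive
o2: d²=178 > ρ²=25 → inactive
o3: d²=25 ≤ ρ²=25; F_rep = 23·(0,-5)/25² = (0.0000,-0.1840)
o4: d²=530 > ρ²=25 → inactive
F = F_att + ΣF_rep = (-3.0000,5.8160)
p' = p + 1/20·F = (9.8500,1.2908)

Fx=-3.0000 Fy=5.8160 x'=9.8500 y'=1.2908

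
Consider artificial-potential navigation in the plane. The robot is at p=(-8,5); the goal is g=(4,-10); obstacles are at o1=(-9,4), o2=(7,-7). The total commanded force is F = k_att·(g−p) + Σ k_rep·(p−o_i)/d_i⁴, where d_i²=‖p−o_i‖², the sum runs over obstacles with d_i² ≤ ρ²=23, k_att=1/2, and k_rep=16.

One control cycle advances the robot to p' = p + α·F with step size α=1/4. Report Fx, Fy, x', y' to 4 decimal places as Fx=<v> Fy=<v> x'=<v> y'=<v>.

F_att = 1/2·(g−p) = 1/2·(12,-15) = (6.0000,-7.5000)
o1: d²=2 ≤ ρ²=23; F_rep = 16·(1,1)/2² = (4.0000,4.0000)
o2: d²=369 > ρ²=23 → inactive
F = F_att + ΣF_rep = (10.0000,-3.5000)
p' = p + 1/4·F = (-5.5000,4.1250)

Fx=10.0000 Fy=-3.5000 x'=-5.5000 y'=4.1250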